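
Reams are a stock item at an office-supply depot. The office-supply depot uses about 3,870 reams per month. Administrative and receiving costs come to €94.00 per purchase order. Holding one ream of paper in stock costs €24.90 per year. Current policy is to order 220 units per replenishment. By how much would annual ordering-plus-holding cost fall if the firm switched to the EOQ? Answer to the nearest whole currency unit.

Extra cost ≈ €7,837 per year

Annual demand D = 3,870 × 12 = 46,440.
EOQ = √(2DS/H) = √(2 × 46,440 × 94 / 24.9) ≈ 592.14.
Cost at Q* = (D/Q*)S + (Q*/2)H = √(2DSH) ≈ €14,744.32.
Cost at Q = 220: (46,440/220)×94 + (220/2)×24.9 = €19,842.55 + €2,739.00 = €22,581.55.
Excess = €22,581.55 − €14,744.32 = €7,837.23.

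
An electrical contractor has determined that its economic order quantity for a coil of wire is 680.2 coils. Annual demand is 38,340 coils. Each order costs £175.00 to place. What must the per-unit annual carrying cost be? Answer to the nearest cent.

H ≈ £29.00

The basic EOQ model gives Q* = √(2DS/H); rearrange for the unknown.
From Q* = √(2DS/H): H = 2DS / Q*² = 2 × 38,340 × 175 / 680.2² = 29.0033.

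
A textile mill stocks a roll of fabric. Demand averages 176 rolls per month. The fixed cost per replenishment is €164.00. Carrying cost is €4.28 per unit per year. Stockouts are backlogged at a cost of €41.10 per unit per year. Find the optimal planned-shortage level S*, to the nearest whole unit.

Annual demand D = 176 × 12 = 2,112.
With planned backorders, Q* = √(2DS/H) · √((H+B)/B).
√(2DS/H) = √(2 × 2,112 × 164 / 4.28) = 402.311.
√((H+B)/B) = √((4.28+41.1)/41.1) = 1.0508.
Q* ≈ 422.740.
S* = Q* · H/(H+B) = 422.740 × 4.28/45.38 ≈ 39.871.

S* ≈ 40 rolls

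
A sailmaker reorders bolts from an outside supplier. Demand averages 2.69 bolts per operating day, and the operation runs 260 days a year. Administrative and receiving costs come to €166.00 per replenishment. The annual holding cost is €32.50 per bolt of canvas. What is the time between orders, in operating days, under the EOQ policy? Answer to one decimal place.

T ≈ 31.4 days

Annual demand D = 2.69 × 260 = 699.4.
Q* = √(2DS/H) = √(2 × 699.4 × 166 / 32.5) ≈ 84.53.
Cycle time = Q*/D × 260 = 84.53 / 699.4 × 260 ≈ 31.422 days.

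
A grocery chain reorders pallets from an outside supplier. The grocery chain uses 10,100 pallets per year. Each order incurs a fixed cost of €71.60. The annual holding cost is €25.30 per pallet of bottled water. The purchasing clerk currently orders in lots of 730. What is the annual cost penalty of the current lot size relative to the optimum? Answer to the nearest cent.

EOQ = √(2DS/H) = √(2 × 10,100 × 71.6 / 25.3) ≈ 239.10.
Cost at Q* = (D/Q*)S + (Q*/2)H = √(2DSH) ≈ €6,049.12.
Cost at Q = 730: (10,100/730)×71.6 + (730/2)×25.3 = €990.63 + €9,234.50 = €10,225.13.
Excess = €10,225.13 − €6,049.12 = €4,176.01.

Extra cost ≈ €4,176.01 per year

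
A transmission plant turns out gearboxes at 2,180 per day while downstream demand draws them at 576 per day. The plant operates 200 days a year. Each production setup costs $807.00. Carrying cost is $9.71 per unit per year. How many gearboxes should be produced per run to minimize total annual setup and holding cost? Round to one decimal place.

Annual demand D = 576 × 200 = 115,200.
Production build-up factor (1 − d/p) = 1 − 576/2,180 = 0.7358.
Q* = √(2DS / (H(1 − d/p))) = √(2 × 115,200 × 807 / (9.71 × 0.7358)).
= √(185,932,800 / 7.1444) ≈ 5101.460.

Q* ≈ 5,101.5 gearboxes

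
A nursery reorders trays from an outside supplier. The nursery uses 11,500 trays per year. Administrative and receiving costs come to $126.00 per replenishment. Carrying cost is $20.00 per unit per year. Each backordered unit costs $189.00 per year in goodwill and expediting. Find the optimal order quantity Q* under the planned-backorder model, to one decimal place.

With planned backorders, Q* = √(2DS/H) · √((H+B)/B).
√(2DS/H) = √(2 × 11,500 × 126 / 20) = 380.657.
√((H+B)/B) = √((20+189)/189) = 1.0516.
Q* ≈ 400.292.

Q* ≈ 400.3 trays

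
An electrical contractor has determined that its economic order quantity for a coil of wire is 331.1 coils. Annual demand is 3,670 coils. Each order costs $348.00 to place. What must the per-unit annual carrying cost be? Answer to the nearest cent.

Squaring Q* = √(2DS/H) gives Q*² = 2DS/H.
From Q* = √(2DS/H): H = 2DS / Q*² = 2 × 3,670 × 348 / 331.1² = 23.3001.

H ≈ $23.30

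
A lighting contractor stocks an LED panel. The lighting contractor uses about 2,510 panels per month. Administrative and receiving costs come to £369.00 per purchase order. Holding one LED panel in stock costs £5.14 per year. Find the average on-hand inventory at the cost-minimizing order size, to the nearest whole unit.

Average inventory ≈ 1,040 panels

Annual demand D = 2,510 × 12 = 30,120.
The optimal lot size = √(2DS/H) = √(2 × 30,120 × 369 / 5.14) ≈ 2079.57.
Average inventory = Q*/2 ≈ 2079.57 / 2 = 1039.786.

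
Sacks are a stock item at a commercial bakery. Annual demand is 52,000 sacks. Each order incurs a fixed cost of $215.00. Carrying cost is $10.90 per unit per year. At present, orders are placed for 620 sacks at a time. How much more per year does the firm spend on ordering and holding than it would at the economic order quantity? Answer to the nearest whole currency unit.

EOQ = √(2DS/H) = √(2 × 52,000 × 215 / 10.9) ≈ 1432.26.
Cost at Q* = (D/Q*)S + (Q*/2)H = √(2DSH) ≈ $15,611.66.
Cost at Q = 620: (52,000/620)×215 + (620/2)×10.9 = $18,032.26 + $3,379.00 = $21,411.26.
Excess = $21,411.26 − $15,611.66 = $5,799.60.

Extra cost ≈ $5,800 per year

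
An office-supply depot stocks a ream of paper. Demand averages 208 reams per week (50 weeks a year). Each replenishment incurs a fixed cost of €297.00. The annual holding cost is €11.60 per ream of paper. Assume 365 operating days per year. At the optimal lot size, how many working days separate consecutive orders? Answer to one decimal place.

Annual demand D = 208 × 50 = 10,400.
EOQ = √(2DS/H) = √(2 × 10,400 × 297 / 11.6) ≈ 729.76.
Cycle time = Q*/D × 365 = 729.76 / 10,400 × 365 ≈ 25.612 days.

T ≈ 25.6 days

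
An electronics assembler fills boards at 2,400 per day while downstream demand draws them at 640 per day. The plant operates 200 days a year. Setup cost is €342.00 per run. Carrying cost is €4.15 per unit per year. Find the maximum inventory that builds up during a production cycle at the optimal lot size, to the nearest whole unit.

I_max ≈ 3,933 boards

Annual demand D = 640 × 200 = 128,000.
Production build-up factor (1 − d/p) = 1 − 640/2,400 = 0.7333.
Q* = √(2DS / (H(1 − d/p))) = √(2 × 128,000 × 342 / (4.15 × 0.7333)).
= √(87,552,000 / 3.0433) ≈ 5363.623.
Maximum inventory = Q*(1 − d/p) = 5363.623 × 0.7333 ≈ 3933.324.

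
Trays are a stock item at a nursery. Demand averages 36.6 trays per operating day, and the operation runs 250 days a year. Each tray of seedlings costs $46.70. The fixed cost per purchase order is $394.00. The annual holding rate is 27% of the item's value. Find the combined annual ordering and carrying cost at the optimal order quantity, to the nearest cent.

TC* ≈ $9,534.85

Annual demand D = 36.6 × 250 = 9,150.
Holding cost H = 0.27 × $46.70 = $12.6090 per unit per year.
The optimal lot size = √(2DS/H) = √(2 × 9,150 × 394 / 12.609) ≈ 756.19.
At the optimum the two cost components are equal, so total cost = 2·(Q*/2)H = Q*·H.
Minimum total = √(2DSH) = √(2 × 9,150 × 394 × 12.609) ≈ 9534.852.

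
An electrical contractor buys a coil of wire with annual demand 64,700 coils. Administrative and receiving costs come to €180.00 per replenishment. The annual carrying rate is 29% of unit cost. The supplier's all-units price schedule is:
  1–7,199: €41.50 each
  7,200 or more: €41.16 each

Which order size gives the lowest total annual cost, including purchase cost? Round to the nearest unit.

Holding cost per unit per year at price C is H = 0.29·C.
Evaluate total cost at each tier's feasible EOQ or, if the EOQ is below the tier, at the tier's minimum quantity.
EOQ at €41.50 = 1391.2 (feasible in tier 1): TC = 64,700×€41.50 + (64,700/1391.2)×180 + (1391.2/2)×0.29×€41.50 = €2,701,792.74.
EOQ at €41.16 = 1396.9 < 7200, so use break Q=7200: TC = 64,700×€41.16 + (64,700/7200.0)×180 + (7200.0/2)×0.29×€41.16 = €2,707,640.54.
Lowest total cost is €2,701,792.74 at Q = 1391.2.

Q* ≈ 1,391 coils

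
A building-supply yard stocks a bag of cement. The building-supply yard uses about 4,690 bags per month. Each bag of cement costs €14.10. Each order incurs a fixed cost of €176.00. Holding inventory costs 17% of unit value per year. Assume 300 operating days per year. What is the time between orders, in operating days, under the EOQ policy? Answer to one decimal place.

T ≈ 15.3 days

Annual demand D = 4,690 × 12 = 56,280.
Holding cost H = 0.17 × €14.10 = €2.3970 per unit per year.
Q* = √(2DS/H) = √(2 × 56,280 × 176 / 2.397) ≈ 2874.84.
Cycle time = Q*/D × 300 = 2874.84 / 56,280 × 300 ≈ 15.324 days.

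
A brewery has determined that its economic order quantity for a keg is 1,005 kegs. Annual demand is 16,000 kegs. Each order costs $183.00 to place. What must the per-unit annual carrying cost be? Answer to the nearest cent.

H ≈ $5.80

The basic EOQ model gives Q* = √(2DS/H); rearrange for the unknown.
From Q* = √(2DS/H): H = 2DS / Q*² = 2 × 16,000 × 183 / 1,005² = 5.7979.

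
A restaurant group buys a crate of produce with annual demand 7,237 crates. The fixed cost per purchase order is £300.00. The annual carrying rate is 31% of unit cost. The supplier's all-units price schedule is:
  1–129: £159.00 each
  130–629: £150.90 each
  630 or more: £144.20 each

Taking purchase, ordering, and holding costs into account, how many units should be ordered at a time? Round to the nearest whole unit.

Q* ≈ 630 crates

Holding cost per unit per year at price C is H = 0.31·C.
For each price level, check whether its EOQ is feasible; otherwise the best quantity at that price is the breakpoint.
Tier 1 (£159.00): EOQ = 296.8 exceeds tier's upper bound 129, so this tier is dominated.
EOQ at £150.90 = 304.7 (feasible in tier 2): TC = 7,237×£150.90 + (7,237/304.7)×300 + (304.7/2)×0.31×£150.90 = £1,106,315.45.
EOQ at £144.20 = 311.7 < 630, so use break Q=630: TC = 7,237×£144.20 + (7,237/630.0)×300 + (630.0/2)×0.31×£144.20 = £1,061,102.72.
Lowest total cost is £1,061,102.72 at Q = 630.0.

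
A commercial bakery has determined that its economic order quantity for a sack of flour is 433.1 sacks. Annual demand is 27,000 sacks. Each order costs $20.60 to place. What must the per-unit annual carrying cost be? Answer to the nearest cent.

Invert the EOQ relation Q*² = 2DS/H.
From Q* = √(2DS/H): H = 2DS / Q*² = 2 × 27,000 × 20.6 / 433.1² = 5.9304.

H ≈ $5.93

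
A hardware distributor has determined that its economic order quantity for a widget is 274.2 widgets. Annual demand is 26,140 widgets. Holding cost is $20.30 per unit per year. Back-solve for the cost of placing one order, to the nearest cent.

Squaring Q* = √(2DS/H) gives Q*² = 2DS/H.
From Q* = √(2DS/H): S = Q*²H / (2D) = 274.2² × 20.3 / (2 × 26,140) = 29.1941.

S ≈ $29.19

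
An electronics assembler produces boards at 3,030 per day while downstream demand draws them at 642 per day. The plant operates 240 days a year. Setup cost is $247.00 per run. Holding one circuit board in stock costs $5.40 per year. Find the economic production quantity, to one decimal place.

Annual demand D = 642 × 240 = 154,080.
Production build-up factor (1 − d/p) = 1 − 642/3,030 = 0.7881.
Q* = √(2DS / (H(1 − d/p))) = √(2 × 154,080 × 247 / (5.4 × 0.7881)).
= √(76,115,520 / 4.2558) ≈ 4229.060.

Q* ≈ 4,229.1 boards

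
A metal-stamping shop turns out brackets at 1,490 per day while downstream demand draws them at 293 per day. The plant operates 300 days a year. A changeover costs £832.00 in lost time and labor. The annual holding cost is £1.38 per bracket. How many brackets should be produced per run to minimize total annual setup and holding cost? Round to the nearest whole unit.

Q* ≈ 11,486 brackets

Annual demand D = 293 × 300 = 87,900.
Production build-up factor (1 − d/p) = 1 − 293/1,490 = 0.8034.
Q* = √(2DS / (H(1 − d/p))) = √(2 × 87,900 × 832 / (1.38 × 0.8034)).
= √(146,265,600 / 1.1086) ≈ 11486.233.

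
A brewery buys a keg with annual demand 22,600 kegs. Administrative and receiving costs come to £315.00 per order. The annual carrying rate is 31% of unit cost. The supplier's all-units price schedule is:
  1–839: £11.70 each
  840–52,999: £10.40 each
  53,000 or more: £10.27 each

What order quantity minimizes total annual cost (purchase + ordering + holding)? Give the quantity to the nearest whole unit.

Q* ≈ 2,101 kegs

Holding cost per unit per year at price C is H = 0.31·C.
For each price level, check whether its EOQ is feasible; otherwise the best quantity at that price is the breakpoint.
Tier 1 (£11.70): EOQ = 1981.3 exceeds tier's upper bound 839, so this tier is dominated.
EOQ at £10.40 = 2101.5 (feasible in tier 2): TC = 22,600×£10.40 + (22,600/2101.5)×315 + (2101.5/2)×0.31×£10.40 = £241,815.20.
EOQ at £10.27 = 2114.7 < 53000, so use break Q=53000: TC = 22,600×£10.27 + (22,600/53000.0)×315 + (53000.0/2)×0.31×£10.27 = £316,604.37.
Lowest total cost is £241,815.20 at Q = 2101.5.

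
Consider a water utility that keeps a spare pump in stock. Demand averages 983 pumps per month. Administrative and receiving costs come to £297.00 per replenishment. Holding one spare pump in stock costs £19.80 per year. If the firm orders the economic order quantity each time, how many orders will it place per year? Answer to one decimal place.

N ≈ 19.8 orders per year

Annual demand D = 983 × 12 = 11,796.
Q* = √(2DS/H) = √(2 × 11,796 × 297 / 19.8) ≈ 594.88.
Orders per year = D / Q* = 11,796 / 594.88 ≈ 19.829.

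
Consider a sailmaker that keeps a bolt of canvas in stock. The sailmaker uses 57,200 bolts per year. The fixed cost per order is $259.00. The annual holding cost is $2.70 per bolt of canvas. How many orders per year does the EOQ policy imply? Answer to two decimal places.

N ≈ 17.27 orders per year

Q* = √(2DS/H) = √(2 × 57,200 × 259 / 2.7) ≈ 3312.69.
Orders per year = D / Q* = 57,200 / 3312.69 ≈ 17.267.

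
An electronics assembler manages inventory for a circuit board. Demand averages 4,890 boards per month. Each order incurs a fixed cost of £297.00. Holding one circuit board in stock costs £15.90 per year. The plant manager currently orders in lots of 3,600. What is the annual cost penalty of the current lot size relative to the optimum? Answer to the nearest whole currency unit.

Extra cost ≈ £9,919 per year

Annual demand D = 4,890 × 12 = 58,680.
EOQ = √(2DS/H) = √(2 × 58,680 × 297 / 15.9) ≈ 1480.61.
Cost at Q* = (D/Q*)S + (Q*/2)H = √(2DSH) ≈ £23,541.65.
Cost at Q = 3,600: (58,680/3,600)×297 + (3,600/2)×15.9 = £4,841.10 + £28,620.00 = £33,461.10.
Excess = £33,461.10 − £23,541.65 = £9,919.45.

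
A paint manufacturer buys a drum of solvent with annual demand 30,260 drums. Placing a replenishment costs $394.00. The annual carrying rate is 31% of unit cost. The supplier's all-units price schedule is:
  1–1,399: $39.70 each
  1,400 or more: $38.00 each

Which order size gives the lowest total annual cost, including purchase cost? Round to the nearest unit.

Q* ≈ 1,423 drums

Holding cost per unit per year at price C is H = 0.31·C.
Candidates are each tier's EOQ (if it falls in that tier) and each price-break quantity.
EOQ at $39.70 = 1391.9 (feasible in tier 1): TC = 30,260×$39.70 + (30,260/1391.9)×394 + (1391.9/2)×0.31×$39.70 = $1,218,452.64.
EOQ at $38.00 = 1422.7 (feasible in tier 2): TC = 30,260×$38.00 + (30,260/1422.7)×394 + (1422.7/2)×0.31×$38.00 = $1,166,639.85.
Lowest total cost is $1,166,639.85 at Q = 1422.7.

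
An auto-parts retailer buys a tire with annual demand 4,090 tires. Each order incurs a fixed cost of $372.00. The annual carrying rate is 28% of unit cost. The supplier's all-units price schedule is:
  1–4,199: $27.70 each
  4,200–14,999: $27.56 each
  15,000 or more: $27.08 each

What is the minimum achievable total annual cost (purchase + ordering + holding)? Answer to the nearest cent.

TC* ≈ $118,151.11

Holding cost per unit per year at price C is H = 0.28·C.
For each price level, check whether its EOQ is feasible; otherwise the best quantity at that price is the breakpoint.
EOQ at $27.70 = 626.4 (feasible in tier 1): TC = 4,090×$27.70 + (4,090/626.4)×372 + (626.4/2)×0.28×$27.70 = $118,151.11.
EOQ at $27.56 = 628.0 < 4200, so use break Q=4200: TC = 4,090×$27.56 + (4,090/4200.0)×372 + (4200.0/2)×0.28×$27.56 = $129,287.94.
EOQ at $27.08 = 633.5 < 15000, so use break Q=15000: TC = 4,090×$27.08 + (4,090/15000.0)×372 + (15000.0/2)×0.28×$27.08 = $167,726.63.
Lowest total cost among the candidates is at Q = 626.4.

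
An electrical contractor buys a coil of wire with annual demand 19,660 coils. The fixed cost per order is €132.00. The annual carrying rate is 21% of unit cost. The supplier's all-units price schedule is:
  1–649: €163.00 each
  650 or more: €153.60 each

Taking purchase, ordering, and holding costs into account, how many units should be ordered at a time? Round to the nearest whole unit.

Q* ≈ 650 coils

Holding cost per unit per year at price C is H = 0.21·C.
Candidates are each tier's EOQ (if it falls in that tier) and each price-break quantity.
EOQ at €163.00 = 389.4 (feasible in tier 1): TC = 19,660×€163.00 + (19,660/389.4)×132 + (389.4/2)×0.21×€163.00 = €3,217,908.99.
EOQ at €153.60 = 401.1 < 650, so use break Q=650: TC = 19,660×€153.60 + (19,660/650.0)×132 + (650.0/2)×0.21×€153.60 = €3,034,251.69.
Lowest total cost is €3,034,251.69 at Q = 650.0.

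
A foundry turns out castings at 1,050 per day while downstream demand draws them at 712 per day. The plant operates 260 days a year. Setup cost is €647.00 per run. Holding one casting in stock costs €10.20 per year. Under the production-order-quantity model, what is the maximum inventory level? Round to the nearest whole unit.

I_max ≈ 2,750 castings

Annual demand D = 712 × 260 = 185,120.
Production build-up factor (1 − d/p) = 1 − 712/1,050 = 0.3219.
Q* = √(2DS / (H(1 − d/p))) = √(2 × 185,120 × 647 / (10.2 × 0.3219)).
= √(239,545,280 / 3.2834) ≈ 8541.419.
Maximum inventory = Q*(1 − d/p) = 8541.419 × 0.3219 ≈ 2749.523.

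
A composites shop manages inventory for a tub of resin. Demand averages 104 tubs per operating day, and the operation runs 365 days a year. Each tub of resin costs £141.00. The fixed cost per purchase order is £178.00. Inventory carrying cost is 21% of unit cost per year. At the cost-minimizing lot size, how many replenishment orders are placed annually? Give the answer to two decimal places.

Annual demand D = 104 × 365 = 37,960.
Holding cost H = 0.21 × £141.00 = £29.6100 per unit per year.
The optimal lot size = √(2DS/H) = √(2 × 37,960 × 178 / 29.61) ≈ 675.57.
Orders per year = D / Q* = 37,960 / 675.57 ≈ 56.190.

N ≈ 56.19 orders per year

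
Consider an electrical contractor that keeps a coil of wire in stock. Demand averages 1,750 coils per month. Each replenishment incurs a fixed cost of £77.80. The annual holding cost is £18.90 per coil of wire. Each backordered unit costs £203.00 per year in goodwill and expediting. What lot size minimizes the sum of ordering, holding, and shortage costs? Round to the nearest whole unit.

Annual demand D = 1,750 × 12 = 21,000.
With planned backorders, Q* = √(2DS/H) · √((H+B)/B).
√(2DS/H) = √(2 × 21,000 × 77.8 / 18.9) = 415.799.
√((H+B)/B) = √((18.9+203)/203) = 1.0455.
Q* ≈ 434.725.

Q* ≈ 435 coils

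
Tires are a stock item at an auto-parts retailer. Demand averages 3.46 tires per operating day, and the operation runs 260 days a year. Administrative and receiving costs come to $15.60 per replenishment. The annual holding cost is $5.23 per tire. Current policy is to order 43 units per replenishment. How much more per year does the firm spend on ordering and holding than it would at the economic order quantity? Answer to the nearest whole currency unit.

Extra cost ≈ $56 per year

Annual demand D = 3.46 × 260 = 899.6.
EOQ = √(2DS/H) = √(2 × 899.6 × 15.6 / 5.23) ≈ 73.26.
Cost at Q* = (D/Q*)S + (Q*/2)H = √(2DSH) ≈ $383.14.
Cost at Q = 43: (899.6/43)×15.6 + (43/2)×5.23 = $326.37 + $112.45 = $438.81.
Excess = $438.81 − $383.14 = $55.68.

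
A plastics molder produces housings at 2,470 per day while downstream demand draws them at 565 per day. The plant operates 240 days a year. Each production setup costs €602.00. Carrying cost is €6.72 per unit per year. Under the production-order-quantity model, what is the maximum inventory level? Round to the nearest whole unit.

Annual demand D = 565 × 240 = 135,600.
Production build-up factor (1 − d/p) = 1 − 565/2,470 = 0.7713.
Q* = √(2DS / (H(1 − d/p))) = √(2 × 135,600 × 602 / (6.72 × 0.7713)).
= √(163,262,400 / 5.1828) ≈ 5612.540.
Maximum inventory = Q*(1 − d/p) = 5612.540 × 0.7713 ≈ 4328.700.

I_max ≈ 4,329 housings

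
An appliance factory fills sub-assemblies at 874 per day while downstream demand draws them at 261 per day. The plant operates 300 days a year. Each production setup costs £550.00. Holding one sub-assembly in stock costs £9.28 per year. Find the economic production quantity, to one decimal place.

Annual demand D = 261 × 300 = 78,300.
Production build-up factor (1 − d/p) = 1 − 261/874 = 0.7014.
Q* = √(2DS / (H(1 − d/p))) = √(2 × 78,300 × 550 / (9.28 × 0.7014)).
= √(86,130,000 / 6.5087) ≈ 3637.715.

Q* ≈ 3,637.7 sub-assemblies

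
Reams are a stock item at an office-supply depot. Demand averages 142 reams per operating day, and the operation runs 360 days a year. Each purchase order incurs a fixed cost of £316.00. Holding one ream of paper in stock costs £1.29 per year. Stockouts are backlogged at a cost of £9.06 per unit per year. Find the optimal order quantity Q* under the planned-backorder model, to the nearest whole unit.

Annual demand D = 142 × 360 = 51,120.
With planned backorders, Q* = √(2DS/H) · √((H+B)/B).
√(2DS/H) = √(2 × 51,120 × 316 / 1.29) = 5004.482.
√((H+B)/B) = √((1.29+9.06)/9.06) = 1.0688.
Q* ≈ 5348.909.

Q* ≈ 5,349 reams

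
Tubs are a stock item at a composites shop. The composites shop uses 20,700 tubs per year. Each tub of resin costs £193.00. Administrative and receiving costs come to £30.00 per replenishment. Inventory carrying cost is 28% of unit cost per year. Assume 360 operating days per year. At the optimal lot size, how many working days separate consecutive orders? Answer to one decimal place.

T ≈ 2.6 days

Holding cost H = 0.28 × £193.00 = £54.0400 per unit per year.
The optimal lot size = √(2DS/H) = √(2 × 20,700 × 30 / 54.04) ≈ 151.60.
Cycle time = Q*/D × 360 = 151.60 / 20,700 × 360 ≈ 2.637 days.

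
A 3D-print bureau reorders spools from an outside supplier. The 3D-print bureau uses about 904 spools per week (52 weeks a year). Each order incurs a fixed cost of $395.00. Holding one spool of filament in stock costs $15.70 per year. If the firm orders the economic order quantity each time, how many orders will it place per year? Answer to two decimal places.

Annual demand D = 904 × 52 = 47,008.
EOQ = √(2DS/H) = √(2 × 47,008 × 395 / 15.7) ≈ 1537.98.
Orders per year = D / Q* = 47,008 / 1537.98 ≈ 30.565.

N ≈ 30.56 orders per year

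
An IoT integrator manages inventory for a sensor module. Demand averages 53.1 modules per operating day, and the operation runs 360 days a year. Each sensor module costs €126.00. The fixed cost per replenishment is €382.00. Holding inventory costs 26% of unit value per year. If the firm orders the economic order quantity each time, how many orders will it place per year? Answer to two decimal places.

Annual demand D = 53.1 × 360 = 19,116.
Holding cost H = 0.26 × €126.00 = €32.7600 per unit per year.
The optimal lot size = √(2DS/H) = √(2 × 19,116 × 382 / 32.76) ≈ 667.69.
Orders per year = D / Q* = 19,116 / 667.69 ≈ 28.630.

N ≈ 28.63 orders per year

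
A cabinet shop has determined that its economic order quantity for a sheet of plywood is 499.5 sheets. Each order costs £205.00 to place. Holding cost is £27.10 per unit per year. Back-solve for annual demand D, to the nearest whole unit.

Invert the EOQ relation Q*² = 2DS/H.
From Q* = √(2DS/H): D = Q*²H / (2S) = 499.5² × 27.1 / (2 × 205) = 16491.358.

D ≈ 16,491 sheets per year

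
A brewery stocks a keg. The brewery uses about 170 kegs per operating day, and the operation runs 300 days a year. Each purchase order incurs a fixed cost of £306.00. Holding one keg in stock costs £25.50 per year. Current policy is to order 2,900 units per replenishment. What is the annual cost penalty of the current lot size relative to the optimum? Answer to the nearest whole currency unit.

Annual demand D = 170 × 300 = 51,000.
EOQ = √(2DS/H) = √(2 × 51,000 × 306 / 25.5) ≈ 1106.35.
Cost at Q* = (D/Q*)S + (Q*/2)H = √(2DSH) ≈ £28,211.81.
Cost at Q = 2,900: (51,000/2,900)×306 + (2,900/2)×25.5 = £5,381.38 + £36,975.00 = £42,356.38.
Excess = £42,356.38 − £28,211.81 = £14,144.57.

Extra cost ≈ £14,145 per year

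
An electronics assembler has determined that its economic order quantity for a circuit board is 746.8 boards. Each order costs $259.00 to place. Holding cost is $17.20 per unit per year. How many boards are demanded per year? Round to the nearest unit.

D ≈ 18,519 boards per year

Invert the EOQ relation Q*² = 2DS/H.
From Q* = √(2DS/H): D = Q*²H / (2S) = 746.8² × 17.2 / (2 × 259) = 18518.564.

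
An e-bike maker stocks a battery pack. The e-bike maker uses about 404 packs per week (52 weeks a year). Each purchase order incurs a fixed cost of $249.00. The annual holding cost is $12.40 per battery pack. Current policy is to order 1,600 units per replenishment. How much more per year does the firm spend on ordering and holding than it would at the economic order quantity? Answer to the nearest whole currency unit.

Extra cost ≈ $1,800 per year

Annual demand D = 404 × 52 = 21,008.
EOQ = √(2DS/H) = √(2 × 21,008 × 249 / 12.4) ≈ 918.54.
Cost at Q* = (D/Q*)S + (Q*/2)H = √(2DSH) ≈ $11,389.85.
Cost at Q = 1,600: (21,008/1,600)×249 + (1,600/2)×12.4 = $3,269.37 + $9,920.00 = $13,189.37.
Excess = $13,189.37 − $11,389.85 = $1,799.52.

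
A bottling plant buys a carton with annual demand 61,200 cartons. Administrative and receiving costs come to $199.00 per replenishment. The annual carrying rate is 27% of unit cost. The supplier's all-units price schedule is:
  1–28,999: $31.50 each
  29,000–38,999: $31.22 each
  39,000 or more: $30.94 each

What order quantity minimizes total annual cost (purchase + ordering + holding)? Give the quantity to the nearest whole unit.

Holding cost per unit per year at price C is H = 0.27·C.
Candidates are each tier's EOQ (if it falls in that tier) and each price-break quantity.
EOQ at $31.50 = 1692.3 (feasible in tier 1): TC = 61,200×$31.50 + (61,200/1692.3)×199 + (1692.3/2)×0.27×$31.50 = $1,942,193.10.
EOQ at $31.22 = 1699.9 < 29000, so use break Q=29000: TC = 61,200×$31.22 + (61,200/29000.0)×199 + (29000.0/2)×0.27×$31.22 = $2,033,310.26.
EOQ at $30.94 = 1707.6 < 39000, so use break Q=39000: TC = 61,200×$30.94 + (61,200/39000.0)×199 + (39000.0/2)×0.27×$30.94 = $2,056,739.38.
Lowest total cost is $1,942,193.10 at Q = 1692.3.

Q* ≈ 1,692 cartons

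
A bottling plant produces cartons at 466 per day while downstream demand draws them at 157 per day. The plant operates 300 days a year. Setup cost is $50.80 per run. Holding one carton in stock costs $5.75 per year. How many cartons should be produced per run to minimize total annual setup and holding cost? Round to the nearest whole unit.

Annual demand D = 157 × 300 = 47,100.
Production build-up factor (1 − d/p) = 1 − 157/466 = 0.6631.
Q* = √(2DS / (H(1 − d/p))) = √(2 × 47,100 × 50.8 / (5.75 × 0.6631)).
= √(4,785,360 / 3.8128) ≈ 1120.307.

Q* ≈ 1,120 cartons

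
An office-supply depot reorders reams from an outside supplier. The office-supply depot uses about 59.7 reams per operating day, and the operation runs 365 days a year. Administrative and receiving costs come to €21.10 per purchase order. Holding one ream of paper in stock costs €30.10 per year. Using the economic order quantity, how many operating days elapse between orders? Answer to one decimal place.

Annual demand D = 59.7 × 365 = 21,790.5.
The optimal lot size = √(2DS/H) = √(2 × 21,790.5 × 21.1 / 30.1) ≈ 174.79.
Cycle time = Q*/D × 365 = 174.79 / 21,790.5 × 365 ≈ 2.928 days.

T ≈ 2.9 days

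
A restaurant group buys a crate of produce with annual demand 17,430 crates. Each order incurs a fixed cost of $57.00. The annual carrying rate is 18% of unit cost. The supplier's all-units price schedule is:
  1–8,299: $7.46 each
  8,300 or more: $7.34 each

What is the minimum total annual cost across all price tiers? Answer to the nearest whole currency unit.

Holding cost per unit per year at price C is H = 0.18·C.
For each price level, check whether its EOQ is feasible; otherwise the best quantity at that price is the breakpoint.
EOQ at $7.46 = 1216.5 (feasible in tier 1): TC = 17,430×$7.46 + (17,430/1216.5)×57 + (1216.5/2)×0.18×$7.46 = $131,661.25.
EOQ at $7.34 = 1226.4 < 8300, so use break Q=8300: TC = 17,430×$7.34 + (17,430/8300.0)×57 + (8300.0/2)×0.18×$7.34 = $133,538.88.
Lowest total cost among the candidates is at Q = 1216.5.

TC* ≈ $131,661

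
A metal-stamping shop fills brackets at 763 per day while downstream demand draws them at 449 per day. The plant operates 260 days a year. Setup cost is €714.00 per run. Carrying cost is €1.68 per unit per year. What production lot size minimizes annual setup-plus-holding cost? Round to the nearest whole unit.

Q* ≈ 15,528 brackets

Annual demand D = 449 × 260 = 116,740.
Production build-up factor (1 − d/p) = 1 − 449/763 = 0.4115.
Q* = √(2DS / (H(1 − d/p))) = √(2 × 116,740 × 714 / (1.68 × 0.4115)).
= √(166,704,720 / 0.6914) ≈ 15528.044.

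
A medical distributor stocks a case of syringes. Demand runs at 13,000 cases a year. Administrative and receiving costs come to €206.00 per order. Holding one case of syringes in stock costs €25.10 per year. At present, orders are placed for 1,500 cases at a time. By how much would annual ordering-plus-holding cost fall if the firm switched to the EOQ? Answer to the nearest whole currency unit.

EOQ = √(2DS/H) = √(2 × 13,000 × 206 / 25.1) ≈ 461.94.
Cost at Q* = (D/Q*)S + (Q*/2)H = √(2DSH) ≈ €11,594.64.
Cost at Q = 1,500: (13,000/1,500)×206 + (1,500/2)×25.1 = €1,785.33 + €18,825.00 = €20,610.33.
Excess = €20,610.33 − €11,594.64 = €9,015.70.

Extra cost ≈ €9,016 per year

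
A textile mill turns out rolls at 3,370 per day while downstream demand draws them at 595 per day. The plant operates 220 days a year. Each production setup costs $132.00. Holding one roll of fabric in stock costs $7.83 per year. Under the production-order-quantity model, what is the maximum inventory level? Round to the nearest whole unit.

I_max ≈ 1,906 rolls

Annual demand D = 595 × 220 = 130,900.
Production build-up factor (1 − d/p) = 1 − 595/3,370 = 0.8234.
Q* = √(2DS / (H(1 − d/p))) = √(2 × 130,900 × 132 / (7.83 × 0.8234)).
= √(34,557,600 / 6.4476) ≈ 2315.125.
Maximum inventory = Q*(1 − d/p) = 2315.125 × 0.8234 ≈ 1906.371.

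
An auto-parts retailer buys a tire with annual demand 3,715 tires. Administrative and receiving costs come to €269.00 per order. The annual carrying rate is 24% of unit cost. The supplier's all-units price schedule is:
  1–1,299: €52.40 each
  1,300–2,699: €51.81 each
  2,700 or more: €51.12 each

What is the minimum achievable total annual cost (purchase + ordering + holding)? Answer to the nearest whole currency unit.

TC* ≈ €199,680

Holding cost per unit per year at price C is H = 0.24·C.
Evaluate total cost at each tier's feasible EOQ or, if the EOQ is below the tier, at the tier's minimum quantity.
EOQ at €52.40 = 398.7 (feasible in tier 1): TC = 3,715×€52.40 + (3,715/398.7)×269 + (398.7/2)×0.24×€52.40 = €199,679.51.
EOQ at €51.81 = 400.9 < 1300, so use break Q=1300: TC = 3,715×€51.81 + (3,715/1300.0)×269 + (1300.0/2)×0.24×€51.81 = €201,325.23.
EOQ at €51.12 = 403.6 < 2700, so use break Q=2700: TC = 3,715×€51.12 + (3,715/2700.0)×269 + (2700.0/2)×0.24×€51.12 = €206,843.80.
Lowest total cost among the candidates is at Q = 398.7.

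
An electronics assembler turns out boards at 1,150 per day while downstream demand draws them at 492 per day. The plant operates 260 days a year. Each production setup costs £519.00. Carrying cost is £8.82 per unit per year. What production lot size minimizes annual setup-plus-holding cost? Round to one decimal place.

Q* ≈ 5,129.4 boards

Annual demand D = 492 × 260 = 127,920.
Production build-up factor (1 − d/p) = 1 − 492/1,150 = 0.5722.
Q* = √(2DS / (H(1 − d/p))) = √(2 × 127,920 × 519 / (8.82 × 0.5722)).
= √(132,780,960 / 5.0466) ≈ 5129.436.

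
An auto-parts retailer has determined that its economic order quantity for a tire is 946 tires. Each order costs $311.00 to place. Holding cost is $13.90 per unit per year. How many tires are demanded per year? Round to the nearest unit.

Squaring Q* = √(2DS/H) gives Q*² = 2DS/H.
From Q* = √(2DS/H): D = Q*²H / (2S) = 946² × 13.9 / (2 × 311) = 19998.927.

D ≈ 19,999 tires per year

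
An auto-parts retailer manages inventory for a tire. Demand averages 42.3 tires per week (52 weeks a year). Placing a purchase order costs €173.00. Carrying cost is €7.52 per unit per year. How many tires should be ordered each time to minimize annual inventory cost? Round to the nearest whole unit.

Annual demand D = 42.3 × 52 = 2,199.6.
EOQ = √(2DS / H) = √(2 × 2,199.6 × 173 / 7.52).
= √(761,061.6 / 7.52) = √101,205 ≈ 318.127.

Q* ≈ 318 tires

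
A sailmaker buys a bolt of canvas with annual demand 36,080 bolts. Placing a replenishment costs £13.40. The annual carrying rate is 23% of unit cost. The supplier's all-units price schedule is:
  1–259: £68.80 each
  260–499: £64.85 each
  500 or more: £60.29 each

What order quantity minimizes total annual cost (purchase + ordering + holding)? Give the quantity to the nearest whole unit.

Holding cost per unit per year at price C is H = 0.23·C.
For each price level, check whether its EOQ is feasible; otherwise the best quantity at that price is the breakpoint.
EOQ at £68.80 = 247.2 (feasible in tier 1): TC = 36,080×£68.80 + (36,080/247.2)×13.4 + (247.2/2)×0.23×£68.80 = £2,486,215.64.
EOQ at £64.85 = 254.6 < 260, so use break Q=260: TC = 36,080×£64.85 + (36,080/260.0)×13.4 + (260.0/2)×0.23×£64.85 = £2,343,586.52.
EOQ at £60.29 = 264.1 < 500, so use break Q=500: TC = 36,080×£60.29 + (36,080/500.0)×13.4 + (500.0/2)×0.23×£60.29 = £2,179,696.82.
Lowest total cost is £2,179,696.82 at Q = 500.0.

Q* ≈ 500 bolts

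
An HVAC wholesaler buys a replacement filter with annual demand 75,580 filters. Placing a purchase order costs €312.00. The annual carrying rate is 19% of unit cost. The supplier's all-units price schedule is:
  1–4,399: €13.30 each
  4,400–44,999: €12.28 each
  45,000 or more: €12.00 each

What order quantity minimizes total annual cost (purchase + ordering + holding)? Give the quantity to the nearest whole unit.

Holding cost per unit per year at price C is H = 0.19·C.
Candidates are each tier's EOQ (if it falls in that tier) and each price-break quantity.
EOQ at €13.30 = 4320.1 (feasible in tier 1): TC = 75,580×€13.30 + (75,580/4320.1)×312 + (4320.1/2)×0.19×€13.30 = €1,016,130.88.
EOQ at €12.28 = 4495.9 (feasible in tier 2): TC = 75,580×€12.28 + (75,580/4495.9)×312 + (4495.9/2)×0.19×€12.28 = €938,612.31.
EOQ at €12.00 = 4548.1 < 45000, so use break Q=45000: TC = 75,580×€12.00 + (75,580/45000.0)×312 + (45000.0/2)×0.19×€12.00 = €958,784.02.
Lowest total cost is €938,612.31 at Q = 4495.9.

Q* ≈ 4,496 filters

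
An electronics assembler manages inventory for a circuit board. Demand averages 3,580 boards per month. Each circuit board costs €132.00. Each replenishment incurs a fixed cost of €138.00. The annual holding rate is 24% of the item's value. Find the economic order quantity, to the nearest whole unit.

Q* ≈ 612 boards

Annual demand D = 3,580 × 12 = 42,960.
Holding cost H = 0.24 × €132.00 = €31.6800 per unit per year.
EOQ = √(2DS / H) = √(2 × 42,960 × 138 / 31.68).
= √(11,856,960 / 31.68) = √374,272.7273 ≈ 611.778.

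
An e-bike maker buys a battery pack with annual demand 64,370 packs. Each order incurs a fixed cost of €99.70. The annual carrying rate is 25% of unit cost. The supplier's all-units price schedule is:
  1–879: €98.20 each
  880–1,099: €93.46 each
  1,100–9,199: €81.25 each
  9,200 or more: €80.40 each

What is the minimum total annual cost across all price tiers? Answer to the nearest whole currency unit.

Holding cost per unit per year at price C is H = 0.25·C.
Candidates are each tier's EOQ (if it falls in that tier) and each price-break quantity.
EOQ at €98.20 = 723.1 (feasible in tier 1): TC = 64,370×€98.20 + (64,370/723.1)×99.7 + (723.1/2)×0.25×€98.20 = €6,338,885.30.
EOQ at €93.46 = 741.2 < 880, so use break Q=880: TC = 64,370×€93.46 + (64,370/880.0)×99.7 + (880.0/2)×0.25×€93.46 = €6,033,593.63.
EOQ at €81.25 = 794.9 < 1100, so use break Q=1100: TC = 64,370×€81.25 + (64,370/1100.0)×99.7 + (1100.0/2)×0.25×€81.25 = €5,247,068.64.
EOQ at €80.40 = 799.1 < 9200, so use break Q=9200: TC = 64,370×€80.40 + (64,370/9200.0)×99.7 + (9200.0/2)×0.25×€80.40 = €5,268,505.57.
Lowest total cost among the candidates is at Q = 1100.0.

TC* ≈ €5,247,069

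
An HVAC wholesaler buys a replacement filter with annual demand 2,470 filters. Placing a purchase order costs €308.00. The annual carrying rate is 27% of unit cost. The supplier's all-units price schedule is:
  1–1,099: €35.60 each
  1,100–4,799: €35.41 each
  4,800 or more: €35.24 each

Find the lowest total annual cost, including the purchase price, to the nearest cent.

TC* ≈ €91,756.25

Holding cost per unit per year at price C is H = 0.27·C.
Candidates are each tier's EOQ (if it falls in that tier) and each price-break quantity.
EOQ at €35.60 = 397.9 (feasible in tier 1): TC = 2,470×€35.60 + (2,470/397.9)×308 + (397.9/2)×0.27×€35.60 = €91,756.25.
EOQ at €35.41 = 398.9 < 1100, so use break Q=1100: TC = 2,470×€35.41 + (2,470/1100.0)×308 + (1100.0/2)×0.27×€35.41 = €93,412.68.
EOQ at €35.24 = 399.9 < 4800, so use break Q=4800: TC = 2,470×€35.24 + (2,470/4800.0)×308 + (4800.0/2)×0.27×€35.24 = €110,036.81.
Lowest total cost among the candidates is at Q = 397.9.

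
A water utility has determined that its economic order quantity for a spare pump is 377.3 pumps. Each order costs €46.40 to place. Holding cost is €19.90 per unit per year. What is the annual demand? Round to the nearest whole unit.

D ≈ 30,527 pumps per year

Invert the EOQ relation Q*² = 2DS/H.
From Q* = √(2DS/H): D = Q*²H / (2S) = 377.3² × 19.9 / (2 × 46.4) = 30526.619.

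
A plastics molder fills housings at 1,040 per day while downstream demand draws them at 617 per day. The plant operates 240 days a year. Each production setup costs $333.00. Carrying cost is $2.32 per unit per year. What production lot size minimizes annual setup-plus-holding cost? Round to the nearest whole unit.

Annual demand D = 617 × 240 = 148,080.
Production build-up factor (1 − d/p) = 1 − 617/1,040 = 0.4067.
Q* = √(2DS / (H(1 − d/p))) = √(2 × 148,080 × 333 / (2.32 × 0.4067)).
= √(98,621,280 / 0.9436) ≈ 10223.222.

Q* ≈ 10,223 housings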